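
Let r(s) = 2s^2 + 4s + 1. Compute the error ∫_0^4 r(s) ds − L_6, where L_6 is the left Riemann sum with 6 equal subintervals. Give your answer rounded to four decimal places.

Exact integral: ∫_0^4 r(s) ds ≈ 78.666667.
L_6 ≈ 63.259259.
Error ≈ 78.666667 − 63.259259 ≈ 15.4074.

15.4074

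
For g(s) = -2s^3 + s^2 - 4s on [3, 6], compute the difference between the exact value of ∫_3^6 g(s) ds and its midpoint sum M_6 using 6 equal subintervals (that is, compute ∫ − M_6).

Exact integral: ∫_3^6 g(s) ds = -598.5.
M_6 = -596.875.
Error = -598.5 − (-596.875) = -1.625.

-1.625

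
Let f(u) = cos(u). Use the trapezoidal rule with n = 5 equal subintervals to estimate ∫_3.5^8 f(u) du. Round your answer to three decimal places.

1.248

Δu = (8 − 3.5)/5 = 0.9.
f(3.5) ≈ -0.936, f(4.4) ≈ -0.307, f(5.3) ≈ 0.554, f(6.2) ≈ 0.997, f(7.1) ≈ 0.685, f(8) ≈ -0.146.
T_5 = (Δu/2)·[f(u_0) + 2f(u_1) + ... + 2f(u_{4}) + f(u_5)].
Sum ≈ 1.248.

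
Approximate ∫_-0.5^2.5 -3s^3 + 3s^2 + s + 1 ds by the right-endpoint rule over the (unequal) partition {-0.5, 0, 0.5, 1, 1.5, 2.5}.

-22.625

Subinterval widths: 0.5, 0.5, 0.5, 0.5, 1.
Right endpoints: 0, 0.5, 1, 1.5, 2.5.
f(0) = 1, f(0.5) = 1.875, f(1) = 2, f(1.5) = -0.875, f(2.5) = -24.625.
Sum = Σ Δs_i · f(s_i).
Sum = -22.625.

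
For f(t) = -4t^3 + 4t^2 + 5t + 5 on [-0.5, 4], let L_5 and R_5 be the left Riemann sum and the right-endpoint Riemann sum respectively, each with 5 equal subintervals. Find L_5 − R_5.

153.9

L_5 = -41.94.
R_5 = -195.84.
L_5 − R_5 = 153.9.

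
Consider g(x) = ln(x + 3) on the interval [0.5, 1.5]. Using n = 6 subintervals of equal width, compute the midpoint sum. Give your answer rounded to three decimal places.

Δx = (1.5 − 0.5)/6 = 1/6.
Midpoints: 7/12, 0.75, 11/12, 13/12, 1.25, 17/12.
g(7/12) ≈ 1.276, g(0.75) ≈ 1.322, g(11/12) ≈ 1.365, g(13/12) ≈ 1.407, g(1.25) ≈ 1.447, g(17/12) ≈ 1.485.
Sum = Δx · [g(7/12) + g(0.75) + g(11/12) + ...].
Sum ≈ 1.384.

1.384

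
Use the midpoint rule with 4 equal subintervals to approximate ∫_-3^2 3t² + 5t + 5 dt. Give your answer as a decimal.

Δt = (2 − (-3))/4 = 1.25.
Midpoints: -2.375, -1.125, 0.125, 1.375.
f(-2.375) = 10.046875, f(-1.125) = 3.171875, f(0.125) = 5.671875, f(1.375) = 17.546875.
Sum = Δt · [f(-2.375) + f(-1.125) + f(0.125) + f(1.375)].
Sum = 45.546875.

45.546875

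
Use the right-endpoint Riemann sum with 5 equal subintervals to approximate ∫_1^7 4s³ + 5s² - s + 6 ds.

4019.52

Δs = (7 − 1)/5 = 1.2.
Right endpoints: 2.2, 3.4, 4.6, 5.8, 7.
f(2.2) = 70.592, f(3.4) = 217.616, f(4.6) = 496.544, f(5.8) = 948.848, f(7) = 1616.
Sum = Δs · [f(2.2) + f(3.4) + f(4.6) + f(5.8) + f(7)].
Sum = 4019.52.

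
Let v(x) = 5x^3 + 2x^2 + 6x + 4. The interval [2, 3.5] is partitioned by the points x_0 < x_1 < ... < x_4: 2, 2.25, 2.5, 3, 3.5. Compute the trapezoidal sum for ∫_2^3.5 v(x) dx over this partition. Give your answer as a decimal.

Subinterval widths: 0.25, 0.25, 0.5, 0.5.
v(2) = 64, v(2.25) = 84.578125, v(2.5) = 109.625, v(3) = 175, v(3.5) = 263.875.
On each subinterval the trapezoid contributes (Δx_i/2)·[v(x_{i-1}) + v(x_i)].
Sum = 223.72265625.

223.72265625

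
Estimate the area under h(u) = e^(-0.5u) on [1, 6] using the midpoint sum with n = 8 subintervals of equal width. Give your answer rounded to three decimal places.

1.109

Δu = (6 − 1)/8 = 0.625.
Midpoints: 1.3125, 1.9375, 2.5625, 3.1875, 3.8125, 4.4375, 5.0625, 5.6875.
h(1.3125) ≈ 0.519, h(1.9375) ≈ 0.380, h(2.5625) ≈ 0.278, h(3.1875) ≈ 0.203, h(3.8125) ≈ 0.149, h(4.4375) ≈ 0.109, h(5.0625) ≈ 0.080, h(5.6875) ≈ 0.058.
Sum = Δu · [h(1.3125) + h(1.9375) + h(2.5625) + ...].
Sum ≈ 1.109.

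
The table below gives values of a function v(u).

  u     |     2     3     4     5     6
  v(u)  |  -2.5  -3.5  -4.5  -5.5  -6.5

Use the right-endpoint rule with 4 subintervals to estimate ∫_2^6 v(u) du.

Δu = 1.
Sum = 1·[(-3.5) + (-4.5) + (-5.5) + (-6.5)] = -20.

-20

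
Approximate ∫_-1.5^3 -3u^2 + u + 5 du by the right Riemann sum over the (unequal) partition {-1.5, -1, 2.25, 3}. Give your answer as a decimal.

Subinterval widths: 0.5, 3.25, 0.75.
Right endpoints: -1, 2.25, 3.
f(-1) = 1, f(2.25) = -7.9375, f(3) = -19.
Sum = Σ Δu_i · f(u_i).
Sum = -39.546875.

-39.546875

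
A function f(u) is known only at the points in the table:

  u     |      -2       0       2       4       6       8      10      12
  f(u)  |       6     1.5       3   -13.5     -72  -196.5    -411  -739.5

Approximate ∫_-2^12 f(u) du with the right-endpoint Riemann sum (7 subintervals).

-2856

Δu = 2.
Sum = 2·[1.5 + 3 + (-13.5) + (-72) + (-196.5) + (-411) + (-739.5)] = -2856.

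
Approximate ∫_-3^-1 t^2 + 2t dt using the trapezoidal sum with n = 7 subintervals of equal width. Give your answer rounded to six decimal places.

0.693878

Δt = (-1 − (-3))/7 = 2/7.
f(-3) = 3, f(-19/7) = 95/49, f(-17/7) = 51/49, f(-15/7) = 15/49, f(-13/7) = -13/49, f(-11/7) = -33/49, f(-9/7) = -45/49, f(-1) = -1.
T_7 = (Δt/2)·[f(t_0) + 2f(t_1) + ... + 2f(t_{6}) + f(t_7)].
Sum ≈ 0.693878.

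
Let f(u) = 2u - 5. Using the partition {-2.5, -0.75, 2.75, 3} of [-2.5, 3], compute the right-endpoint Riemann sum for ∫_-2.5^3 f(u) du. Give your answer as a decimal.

Subinterval widths: 1.75, 3.5, 0.25.
Right endpoints: -0.75, 2.75, 3.
f(-0.75) = -6.5, f(2.75) = 0.5, f(3) = 1.
Sum = Σ Δu_i · f(u_i).
Sum = -9.375.

-9.375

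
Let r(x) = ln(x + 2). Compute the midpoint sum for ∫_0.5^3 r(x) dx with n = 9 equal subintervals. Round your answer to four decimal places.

Δx = (3 − 0.5)/9 = 5/18.
Midpoints: 23/36, 11/12, 43/36, 53/36, 1.75, 73/36, 83/36, 31/12, 103/36.
r(23/36) ≈ 0.9704, r(11/12) ≈ 1.0704, r(43/36) ≈ 1.1614, r(53/36) ≈ 1.2448, r(1.75) ≈ 1.3218, r(73/36) ≈ 1.3932, r(83/36) ≈ 1.4599, r(31/12) ≈ 1.5224, r(103/36) ≈ 1.5813.
Sum = Δx · [r(23/36) + r(11/12) + r(43/36) + ...].
Sum ≈ 3.2571.

3.2571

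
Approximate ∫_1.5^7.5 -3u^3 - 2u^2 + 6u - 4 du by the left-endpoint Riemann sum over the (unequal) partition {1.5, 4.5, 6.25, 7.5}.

Subinterval widths: 3, 1.75, 1.25.
Left endpoints: 1.5, 4.5, 6.25.
f(1.5) = -9.625, f(4.5) = -290.875, f(6.25) = -777.046875.
Sum = Σ Δu_i · f(u_i).
Sum = -1509.21484375.

-1509.21484375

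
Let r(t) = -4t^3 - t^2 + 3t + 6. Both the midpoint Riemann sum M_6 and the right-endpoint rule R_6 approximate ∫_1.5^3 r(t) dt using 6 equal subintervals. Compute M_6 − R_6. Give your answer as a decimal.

M_6 = -64.46875.
R_6 = -77.21875.
M_6 − R_6 = 12.75.

12.75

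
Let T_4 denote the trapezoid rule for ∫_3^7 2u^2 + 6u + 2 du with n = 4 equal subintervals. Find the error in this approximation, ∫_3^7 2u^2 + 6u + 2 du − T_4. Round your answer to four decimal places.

-1.3333

Exact integral: ∫_3^7 f(u) du ≈ 338.666667.
T_4 = 340.
Error ≈ 338.666667 − 340 ≈ -1.3333.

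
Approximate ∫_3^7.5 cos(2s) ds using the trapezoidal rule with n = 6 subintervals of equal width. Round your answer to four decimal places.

Δs = (7.5 − 3)/6 = 0.75.
f(3) ≈ 0.9602, f(3.75) ≈ 0.3466, f(4.5) ≈ -0.9111, f(5.25) ≈ -0.4755, f(6) ≈ 0.8439, f(6.75) ≈ 0.5949, f(7.5) ≈ -0.7597.
T_6 = (Δs/2)·[f(s_0) + 2f(s_1) + ... + 2f(s_{5}) + f(s_6)].
Sum ≈ 0.3742.

0.3742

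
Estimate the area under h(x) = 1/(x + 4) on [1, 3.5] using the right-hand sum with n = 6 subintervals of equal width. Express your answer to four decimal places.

0.3919

Δx = (3.5 − 1)/6 = 5/12.
Right endpoints: 17/12, 11/6, 2.25, 8/3, 37/12, 3.5.
h(17/12) = 12/65, h(11/6) = 6/35, h(2.25) = 0.16, h(8/3) = 0.15, h(37/12) = 12/85, h(3.5) = 2/15.
Sum = Δx · [h(17/12) + h(11/6) + h(2.25) + ...].
Sum ≈ 0.3919.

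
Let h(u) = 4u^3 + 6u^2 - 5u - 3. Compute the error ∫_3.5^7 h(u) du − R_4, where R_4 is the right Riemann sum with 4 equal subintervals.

Exact integral: ∫_3.5^7 h(u) du = 2748.8125.
R_4 = 3393.66015625.
Error = 2748.8125 − 3393.66015625 = -644.84765625.

-644.84765625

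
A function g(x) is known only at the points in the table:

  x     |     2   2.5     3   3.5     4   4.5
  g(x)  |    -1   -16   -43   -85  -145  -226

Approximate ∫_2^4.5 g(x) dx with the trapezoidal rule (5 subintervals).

-201.25

Δx = 0.5.
T_5 = (0.5/2)·[(-1) + 2·(-16) + 2·(-43) + 2·(-85) + 2·(-145) + (-226)] = -201.25.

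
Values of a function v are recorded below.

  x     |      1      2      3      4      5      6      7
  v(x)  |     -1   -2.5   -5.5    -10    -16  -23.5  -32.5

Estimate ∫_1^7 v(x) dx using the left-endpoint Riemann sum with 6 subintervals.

Δx = 1.
Sum = 1·[(-1) + (-2.5) + (-5.5) + (-10) + (-16) + (-23.5)] = -58.5.

-58.5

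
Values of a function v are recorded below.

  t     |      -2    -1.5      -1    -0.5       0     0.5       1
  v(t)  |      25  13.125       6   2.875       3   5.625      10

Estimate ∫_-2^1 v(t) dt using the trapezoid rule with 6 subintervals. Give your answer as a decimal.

Δt = 0.5.
T_6 = (0.5/2)·[25 + 2·13.125 + 2·6 + 2·2.875 + 2·3 + 2·5.625 + 10] = 24.0625.

24.0625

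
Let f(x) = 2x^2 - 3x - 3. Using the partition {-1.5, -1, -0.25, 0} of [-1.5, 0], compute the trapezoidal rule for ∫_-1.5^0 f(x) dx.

1.3125

Subinterval widths: 0.5, 0.75, 0.25.
f(-1.5) = 6, f(-1) = 2, f(-0.25) = -2.125, f(0) = -3.
On each subinterval the trapezoid contributes (Δx_i/2)·[f(x_{i-1}) + f(x_i)].
Sum = 1.3125.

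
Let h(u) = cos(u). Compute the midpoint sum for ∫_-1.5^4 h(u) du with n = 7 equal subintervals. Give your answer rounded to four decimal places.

0.2470

Δu = (4 − (-1.5))/7 = 11/14.
Midpoints: -31/28, -9/28, 13/28, 1.25, 57/28, 79/28, 101/28.
h(-31/28) ≈ 0.4472, h(-9/28) ≈ 0.9488, h(13/28) ≈ 0.8941, h(1.25) ≈ 0.3153, h(57/28) ≈ -0.4483, h(79/28) ≈ -0.9492, h(101/28) ≈ -0.8936.
Sum = Δu · [h(-31/28) + h(-9/28) + h(13/28) + ...].
Sum ≈ 0.2470.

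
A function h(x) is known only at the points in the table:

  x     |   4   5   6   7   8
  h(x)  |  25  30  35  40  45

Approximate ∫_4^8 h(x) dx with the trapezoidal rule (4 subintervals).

Δx = 1.
T_4 = (1/2)·[25 + 2·30 + 2·35 + 2·40 + 45] = 140.

140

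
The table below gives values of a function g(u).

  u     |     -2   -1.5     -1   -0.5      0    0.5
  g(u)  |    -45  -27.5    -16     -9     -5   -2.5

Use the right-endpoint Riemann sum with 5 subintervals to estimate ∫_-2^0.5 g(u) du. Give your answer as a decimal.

-30

Δu = 0.5.
Sum = 0.5·[(-27.5) + (-16) + (-9) + (-5) + (-2.5)] = -30.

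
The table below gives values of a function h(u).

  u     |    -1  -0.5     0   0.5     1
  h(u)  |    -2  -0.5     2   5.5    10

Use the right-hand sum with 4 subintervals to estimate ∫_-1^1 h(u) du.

8.5

Δu = 0.5.
Sum = 0.5·[(-0.5) + 2 + 5.5 + 10] = 8.5.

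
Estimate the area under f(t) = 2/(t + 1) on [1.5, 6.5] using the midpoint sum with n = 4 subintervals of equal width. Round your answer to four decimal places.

2.1795

Δt = (6.5 − 1.5)/4 = 1.25.
Midpoints: 2.125, 3.375, 4.625, 5.875.
f(2.125) = 0.64, f(3.375) = 16/35, f(4.625) = 16/45, f(5.875) = 16/55.
Sum = Δt · [f(2.125) + f(3.375) + f(4.625) + f(5.875)].
Sum ≈ 2.1795.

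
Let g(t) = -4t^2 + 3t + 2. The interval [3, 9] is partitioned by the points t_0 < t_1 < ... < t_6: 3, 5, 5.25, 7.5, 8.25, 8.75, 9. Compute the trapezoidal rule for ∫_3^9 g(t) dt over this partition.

-829.3125

Subinterval widths: 2, 0.25, 2.25, 0.75, 0.5, 0.25.
g(3) = -25, g(5) = -83, g(5.25) = -92.5, g(7.5) = -200.5, g(8.25) = -245.5, g(8.75) = -278, g(9) = -295.
On each subinterval the trapezoid contributes (Δt_i/2)·[g(t_{i-1}) + g(t_i)].
Sum = -829.3125.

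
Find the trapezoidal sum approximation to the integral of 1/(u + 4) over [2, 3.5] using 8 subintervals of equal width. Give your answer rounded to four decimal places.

0.2232

Δu = (3.5 − 2)/8 = 0.1875.
f(2) = 1/6, f(2.1875) = 16/99, f(2.375) = 8/51, f(2.5625) = 16/105, f(2.75) = 4/27, f(2.9375) = 16/111, f(3.125) = 8/57, f(3.3125) = 16/117, f(3.5) = 2/15.
T_8 = (Δu/2)·[f(u_0) + 2f(u_1) + ... + 2f(u_{7}) + f(u_8)].
Sum ≈ 0.2232.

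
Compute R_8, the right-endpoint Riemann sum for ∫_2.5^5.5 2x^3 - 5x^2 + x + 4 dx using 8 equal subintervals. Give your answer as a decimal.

246.6796875

Δx = (5.5 − 2.5)/8 = 0.375.
Right endpoints: 2.875, 3.25, 3.625, 4, 4.375, 4.75, 5.125, 5.5.
f(2.875) = 13.07421875, f(3.25) = 23.09375, f(3.625) = 37.19140625, f(4) = 56, f(4.375) = 80.15234375, f(4.75) = 110.28125, f(5.125) = 147.01953125, f(5.5) = 191.
Sum = Δx · [f(2.875) + f(3.25) + f(3.625) + ...].
Sum = 246.6796875.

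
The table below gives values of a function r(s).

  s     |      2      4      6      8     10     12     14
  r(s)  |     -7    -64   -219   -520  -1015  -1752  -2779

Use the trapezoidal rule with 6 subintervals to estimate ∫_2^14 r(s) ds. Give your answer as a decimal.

Δs = 2.
T_6 = (2/2)·[(-7) + 2·(-64) + 2·(-219) + 2·(-520) + 2·(-1015) + 2·(-1752) + (-2779)] = -9926.

-9926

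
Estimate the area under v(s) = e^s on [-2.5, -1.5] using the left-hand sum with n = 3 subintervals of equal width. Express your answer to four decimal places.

Δs = (-1.5 − (-2.5))/3 = 1/3.
Left endpoints: -2.5, -13/6, -11/6.
v(-2.5) ≈ 0.0821, v(-13/6) ≈ 0.1146, v(-11/6) ≈ 0.1599.
Sum = Δs · [v(-2.5) + v(-13/6) + v(-11/6)].
Sum ≈ 0.1188.

0.1188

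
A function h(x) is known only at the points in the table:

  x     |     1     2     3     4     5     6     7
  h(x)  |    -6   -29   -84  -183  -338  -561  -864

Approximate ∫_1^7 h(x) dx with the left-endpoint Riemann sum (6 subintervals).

Δx = 1.
Sum = 1·[(-6) + (-29) + (-84) + (-183) + (-338) + (-561)] = -1201.

-1201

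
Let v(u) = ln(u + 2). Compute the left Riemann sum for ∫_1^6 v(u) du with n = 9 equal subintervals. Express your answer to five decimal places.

8.06189

Δu = (6 − 1)/9 = 5/9.
Left endpoints: 1, 14/9, 19/9, 8/3, 29/9, 34/9, 13/3, 44/9, 49/9.
v(1) ≈ 1.09861, v(14/9) ≈ 1.26851, v(19/9) ≈ 1.41369, v(8/3) ≈ 1.54045, v(29/9) ≈ 1.65292, v(34/9) ≈ 1.75402, v(13/3) ≈ 1.84583, v(44/9) ≈ 1.92991, v(49/9) ≈ 2.00747.
Sum = Δu · [v(1) + v(14/9) + v(19/9) + ...].
Sum ≈ 8.06189.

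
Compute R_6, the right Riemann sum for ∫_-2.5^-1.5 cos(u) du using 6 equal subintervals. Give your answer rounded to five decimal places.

-0.32544

Δu = (-1.5 − (-2.5))/6 = 1/6.
Right endpoints: -7/3, -13/6, -2, -11/6, -5/3, -1.5.
f(-7/3) ≈ -0.69076, f(-13/6) ≈ -0.56123, f(-2) ≈ -0.41615, f(-11/6) ≈ -0.25953, f(-5/3) ≈ -0.09572, f(-1.5) ≈ 0.07074.
Sum = Δu · [f(-7/3) + f(-13/6) + f(-2) + ...].
Sum ≈ -0.32544.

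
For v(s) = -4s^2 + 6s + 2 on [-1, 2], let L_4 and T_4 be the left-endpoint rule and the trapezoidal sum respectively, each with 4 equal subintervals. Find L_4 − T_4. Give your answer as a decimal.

-2.25

L_4 = -0.375.
T_4 = 1.875.
L_4 − T_4 = -2.25.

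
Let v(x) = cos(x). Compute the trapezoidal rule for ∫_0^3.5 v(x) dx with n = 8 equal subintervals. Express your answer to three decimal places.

Δx = (3.5 − 0)/8 = 0.4375.
v(0) ≈ 1.000, v(0.4375) ≈ 0.906, v(0.875) ≈ 0.641, v(1.3125) ≈ 0.255, v(1.75) ≈ -0.178, v(2.1875) ≈ -0.578, v(2.625) ≈ -0.870, v(3.0625) ≈ -0.997, v(3.5) ≈ -0.936.
T_8 = (Δx/2)·[v(x_0) + 2v(x_1) + ... + 2v(x_{7}) + v(x_8)].
Sum ≈ -0.345.

-0.345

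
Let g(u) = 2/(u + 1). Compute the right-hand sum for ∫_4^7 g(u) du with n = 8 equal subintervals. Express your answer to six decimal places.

0.912453

Δu = (7 − 4)/8 = 0.375.
Right endpoints: 4.375, 4.75, 5.125, 5.5, 5.875, 6.25, 6.625, 7.
g(4.375) = 16/43, g(4.75) = 8/23, g(5.125) = 16/49, g(5.5) = 4/13, g(5.875) = 16/55, g(6.25) = 8/29, g(6.625) = 16/61, g(7) = 0.25.
Sum = Δu · [g(4.375) + g(4.75) + g(5.125) + ...].
Sum ≈ 0.912453.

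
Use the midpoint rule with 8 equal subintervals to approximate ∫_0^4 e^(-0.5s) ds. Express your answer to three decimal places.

1.725

Δs = (4 − 0)/8 = 0.5.
Midpoints: 0.25, 0.75, 1.25, 1.75, 2.25, 2.75, 3.25, 3.75.
f(0.25) ≈ 0.882, f(0.75) ≈ 0.687, f(1.25) ≈ 0.535, f(1.75) ≈ 0.417, f(2.25) ≈ 0.325, f(2.75) ≈ 0.253, f(3.25) ≈ 0.197, f(3.75) ≈ 0.153.
Sum = Δs · [f(0.25) + f(0.75) + f(1.25) + ...].
Sum ≈ 1.725.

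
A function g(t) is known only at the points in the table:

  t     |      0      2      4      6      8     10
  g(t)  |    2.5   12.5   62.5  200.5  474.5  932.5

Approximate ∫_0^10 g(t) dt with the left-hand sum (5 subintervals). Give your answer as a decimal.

1505

Δt = 2.
Sum = 2·[2.5 + 12.5 + 62.5 + 200.5 + 474.5] = 1505.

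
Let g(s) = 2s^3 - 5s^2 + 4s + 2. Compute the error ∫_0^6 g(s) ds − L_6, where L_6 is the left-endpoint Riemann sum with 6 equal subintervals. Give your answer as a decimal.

125

Exact integral: ∫_0^6 g(s) ds = 372.
L_6 = 247.
Error = 372 − 247 = 125.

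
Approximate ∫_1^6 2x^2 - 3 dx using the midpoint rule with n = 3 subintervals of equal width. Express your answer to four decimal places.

126.0185

Δx = (6 − 1)/3 = 5/3.
Midpoints: 11/6, 3.5, 31/6.
f(11/6) = 67/18, f(3.5) = 21.5, f(31/6) = 907/18.
Sum = Δx · [f(11/6) + f(3.5) + f(31/6)].
Sum ≈ 126.0185.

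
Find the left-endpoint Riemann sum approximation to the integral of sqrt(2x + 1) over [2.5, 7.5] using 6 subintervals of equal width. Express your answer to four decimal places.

Δx = (7.5 − 2.5)/6 = 5/6.
Left endpoints: 2.5, 10/3, 25/6, 5, 35/6, 20/3.
f(2.5) ≈ 2.4495, f(10/3) ≈ 2.7689, f(25/6) ≈ 3.0551, f(5) ≈ 3.3166, f(35/6) ≈ 3.5590, f(20/3) ≈ 3.7859.
Sum = Δx · [f(2.5) + f(10/3) + f(25/6) + ...].
Sum ≈ 15.7792.

15.7792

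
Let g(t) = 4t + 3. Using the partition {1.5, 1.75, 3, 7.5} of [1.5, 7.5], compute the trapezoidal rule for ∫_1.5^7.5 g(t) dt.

126

Subinterval widths: 0.25, 1.25, 4.5.
g(1.5) = 9, g(1.75) = 10, g(3) = 15, g(7.5) = 33.
On each subinterval the trapezoid contributes (Δt_i/2)·[g(t_{i-1}) + g(t_i)].
Sum = 126.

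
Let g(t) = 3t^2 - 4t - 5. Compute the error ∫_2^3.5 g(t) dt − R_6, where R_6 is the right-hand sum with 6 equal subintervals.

-2.390625

Exact integral: ∫_2^3.5 g(t) dt = 10.875.
R_6 = 13.265625.
Error = 10.875 − 13.265625 = -2.390625.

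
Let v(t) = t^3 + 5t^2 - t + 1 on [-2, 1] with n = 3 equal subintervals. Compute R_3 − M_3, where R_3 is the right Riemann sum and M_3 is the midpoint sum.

R_3 = 13.
M_3 = 14.875.
R_3 − M_3 = -1.875.

-1.875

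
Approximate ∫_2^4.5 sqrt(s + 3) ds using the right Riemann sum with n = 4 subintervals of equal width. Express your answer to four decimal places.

6.3952

Δs = (4.5 − 2)/4 = 0.625.
Right endpoints: 2.625, 3.25, 3.875, 4.5.
f(2.625) ≈ 2.3717, f(3.25) ≈ 2.5000, f(3.875) ≈ 2.6220, f(4.5) ≈ 2.7386.
Sum = Δs · [f(2.625) + f(3.25) + f(3.875) + f(4.5)].
Sum ≈ 6.3952.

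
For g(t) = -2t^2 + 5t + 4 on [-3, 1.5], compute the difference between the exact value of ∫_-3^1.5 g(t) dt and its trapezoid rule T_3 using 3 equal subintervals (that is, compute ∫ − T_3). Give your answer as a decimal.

3.375

Exact integral: ∫_-3^1.5 g(t) dt = -19.125.
T_3 = -22.5.
Error = -19.125 − (-22.5) = 3.375.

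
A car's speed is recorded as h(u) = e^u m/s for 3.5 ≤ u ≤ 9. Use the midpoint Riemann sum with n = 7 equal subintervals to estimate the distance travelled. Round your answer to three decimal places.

7866.064

Δu = (9 − 3.5)/7 = 11/14.
Midpoints: 109/28, 131/28, 153/28, 6.25, 197/28, 219/28, 241/28.
h(109/28) ≈ 49.051, h(131/28) ≈ 107.616, h(153/28) ≈ 236.107, h(6.25) ≈ 518.013, h(197/28) ≈ 1136.506, h(219/28) ≈ 2493.465, h(241/28) ≈ 5470.596.
Sum = Δu · [h(109/28) + h(131/28) + h(153/28) + ...].
Sum ≈ 7866.064.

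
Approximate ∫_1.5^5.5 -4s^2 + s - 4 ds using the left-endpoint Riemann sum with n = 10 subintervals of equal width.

-198.16

Δs = (5.5 − 1.5)/10 = 0.4.
Left endpoints: 1.5, 1.9, 2.3, 2.7, 3.1, 3.5, 3.9, 4.3, 4.7, 5.1.
f(1.5) = -11.5, f(1.9) = -16.54, f(2.3) = -22.86, f(2.7) = -30.46, f(3.1) = -39.34, f(3.5) = -49.5, f(3.9) = -60.94, f(4.3) = -73.66, f(4.7) = -87.66, f(5.1) = -102.94.
Sum = Δs · [f(1.5) + f(1.9) + f(2.3) + ...].
Sum = -198.16.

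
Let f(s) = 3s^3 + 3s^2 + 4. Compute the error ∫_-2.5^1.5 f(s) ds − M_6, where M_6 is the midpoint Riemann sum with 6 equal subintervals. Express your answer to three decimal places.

-0.222

Exact integral: ∫_-2.5^1.5 f(s) ds = 9.5.
M_6 ≈ 9.72222.
Error ≈ 9.5 − 9.72222 ≈ -0.222.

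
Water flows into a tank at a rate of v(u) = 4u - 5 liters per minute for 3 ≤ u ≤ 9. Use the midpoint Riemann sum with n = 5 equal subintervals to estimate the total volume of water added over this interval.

114

Δu = (9 − 3)/5 = 1.2.
Midpoints: 3.6, 4.8, 6, 7.2, 8.4.
v(3.6) = 9.4, v(4.8) = 14.2, v(6) = 19, v(7.2) = 23.8, v(8.4) = 28.6.
Sum = Δu · [v(3.6) + v(4.8) + v(6) + v(7.2) + v(8.4)].
Sum = 114.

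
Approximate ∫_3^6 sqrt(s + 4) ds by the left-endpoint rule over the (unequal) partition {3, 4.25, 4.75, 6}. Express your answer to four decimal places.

8.4409

Subinterval widths: 1.25, 0.5, 1.25.
Left endpoints: 3, 4.25, 4.75.
f(3) ≈ 2.6458, f(4.25) ≈ 2.8723, f(4.75) ≈ 2.9580.
Sum = Σ Δs_i · f(s_i).
Sum ≈ 8.4409.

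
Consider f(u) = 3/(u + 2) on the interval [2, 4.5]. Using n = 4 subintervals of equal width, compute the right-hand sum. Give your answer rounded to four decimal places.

Δu = (4.5 − 2)/4 = 0.625.
Right endpoints: 2.625, 3.25, 3.875, 4.5.
f(2.625) = 24/37, f(3.25) = 4/7, f(3.875) = 24/47, f(4.5) = 6/13.
Sum = Δu · [f(2.625) + f(3.25) + f(3.875) + f(4.5)].
Sum ≈ 1.3702.

1.3702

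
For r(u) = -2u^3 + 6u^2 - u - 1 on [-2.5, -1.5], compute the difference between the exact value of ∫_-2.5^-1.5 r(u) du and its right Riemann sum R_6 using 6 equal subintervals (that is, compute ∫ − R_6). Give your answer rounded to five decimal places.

Exact integral: ∫_-2.5^-1.5 r(u) du = 42.5.
R_6 ≈ 38.4583333.
Error ≈ 42.5 − 38.4583333 ≈ 4.04167.

4.04167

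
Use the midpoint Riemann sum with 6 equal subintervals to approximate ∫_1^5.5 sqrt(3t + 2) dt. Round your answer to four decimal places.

Δt = (5.5 − 1)/6 = 0.75.
Midpoints: 1.375, 2.125, 2.875, 3.625, 4.375, 5.125.
f(1.375) ≈ 2.4749, f(2.125) ≈ 2.8940, f(2.875) ≈ 3.2596, f(3.625) ≈ 3.5882, f(4.375) ≈ 3.8891, f(5.125) ≈ 4.1683.
Sum = Δt · [f(1.375) + f(2.125) + f(2.875) + ...].
Sum ≈ 15.2055.

15.2055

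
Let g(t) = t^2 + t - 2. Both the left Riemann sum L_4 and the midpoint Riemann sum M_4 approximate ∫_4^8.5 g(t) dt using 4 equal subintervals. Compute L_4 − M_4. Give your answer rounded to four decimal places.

L_4 = 169.27734375.
M_4 ≈ 202.025391.
L_4 − M_4 ≈ -32.7480.

-32.7480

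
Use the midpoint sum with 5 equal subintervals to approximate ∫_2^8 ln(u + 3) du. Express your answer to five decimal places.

Δu = (8 − 2)/5 = 1.2.
Midpoints: 2.6, 3.8, 5, 6.2, 7.4.
f(2.6) ≈ 1.72277, f(3.8) ≈ 1.91692, f(5) ≈ 2.07944, f(6.2) ≈ 2.21920, f(7.4) ≈ 2.34181.
Sum = Δu · [f(2.6) + f(3.8) + f(5) + f(6.2) + f(7.4)].
Sum ≈ 12.33617.

12.33617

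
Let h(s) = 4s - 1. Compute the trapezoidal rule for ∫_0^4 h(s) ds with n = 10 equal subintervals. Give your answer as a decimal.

Δs = (4 − 0)/10 = 0.4.
h(0) = -1, h(0.4) = 0.6, h(0.8) = 2.2, h(1.2) = 3.8, h(1.6) = 5.4, h(2) = 7, h(2.4) = 8.6, h(2.8) = 10.2, h(3.2) = 11.8, h(3.6) = 13.4, h(4) = 15.
T_10 = (Δs/2)·[h(s_0) + 2h(s_1) + ... + 2h(s_{9}) + h(s_10)].
Sum = 28.

28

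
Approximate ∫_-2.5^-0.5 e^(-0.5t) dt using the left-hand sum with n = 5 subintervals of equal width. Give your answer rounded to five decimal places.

Δt = (-0.5 − (-2.5))/5 = 0.4.
Left endpoints: -2.5, -2.1, -1.7, -1.3, -0.9.
f(-2.5) ≈ 3.49034, f(-2.1) ≈ 2.85765, f(-1.7) ≈ 2.33965, f(-1.3) ≈ 1.91554, f(-0.9) ≈ 1.56831.
Sum = Δt · [f(-2.5) + f(-2.1) + f(-1.7) + f(-1.3) + f(-0.9)].
Sum ≈ 4.86860.

4.86860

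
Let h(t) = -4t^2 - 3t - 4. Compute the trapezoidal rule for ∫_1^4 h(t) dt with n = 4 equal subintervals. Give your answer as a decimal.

-119.625

Δt = (4 − 1)/4 = 0.75.
h(1) = -11, h(1.75) = -21.5, h(2.5) = -36.5, h(3.25) = -56, h(4) = -80.
T_4 = (Δt/2)·[h(t_0) + 2h(t_1) + 2h(t_2) + 2h(t_3) + h(t_4)].
Sum = -119.625.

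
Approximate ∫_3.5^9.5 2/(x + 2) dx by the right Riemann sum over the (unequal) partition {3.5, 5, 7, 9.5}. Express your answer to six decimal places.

1.307798

Subinterval widths: 1.5, 2, 2.5.
Right endpoints: 5, 7, 9.5.
f(5) = 2/7, f(7) = 2/9, f(9.5) = 4/23.
Sum = Σ Δx_i · f(x_i).
Sum ≈ 1.307798.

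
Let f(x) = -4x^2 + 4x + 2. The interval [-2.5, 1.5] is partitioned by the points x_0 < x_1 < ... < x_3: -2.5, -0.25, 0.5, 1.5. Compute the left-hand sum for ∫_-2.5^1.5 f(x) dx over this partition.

-70.6875

Subinterval widths: 2.25, 0.75, 1.
Left endpoints: -2.5, -0.25, 0.5.
f(-2.5) = -33, f(-0.25) = 0.75, f(0.5) = 3.
Sum = Σ Δx_i · f(x_i).
Sum = -70.6875.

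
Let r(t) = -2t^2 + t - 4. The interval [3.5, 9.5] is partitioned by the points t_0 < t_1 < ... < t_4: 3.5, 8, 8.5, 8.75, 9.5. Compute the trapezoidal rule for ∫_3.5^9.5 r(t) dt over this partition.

-558.5625

Subinterval widths: 4.5, 0.5, 0.25, 0.75.
r(3.5) = -25, r(8) = -124, r(8.5) = -140, r(8.75) = -148.375, r(9.5) = -175.
On each subinterval the trapezoid contributes (Δt_i/2)·[r(t_{i-1}) + r(t_i)].
Sum = -558.5625.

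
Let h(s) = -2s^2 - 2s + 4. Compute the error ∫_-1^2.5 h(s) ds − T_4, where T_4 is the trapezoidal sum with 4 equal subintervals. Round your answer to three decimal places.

Exact integral: ∫_-1^2.5 h(s) ds ≈ -2.33333.
T_4 = -3.2265625.
Error ≈ -2.33333 − (-3.2265625) ≈ 0.893.

0.893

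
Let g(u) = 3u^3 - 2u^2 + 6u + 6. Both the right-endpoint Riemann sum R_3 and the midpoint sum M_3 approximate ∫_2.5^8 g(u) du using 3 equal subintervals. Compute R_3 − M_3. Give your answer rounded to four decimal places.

R_3 ≈ 4346.858796.
M_3 ≈ 2848.328414.
R_3 − M_3 ≈ 1498.5304.

1498.5304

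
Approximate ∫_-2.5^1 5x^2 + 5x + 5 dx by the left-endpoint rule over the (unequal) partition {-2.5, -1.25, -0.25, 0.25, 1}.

Subinterval widths: 1.25, 1, 0.5, 0.75.
Left endpoints: -2.5, -1.25, -0.25, 0.25.
f(-2.5) = 23.75, f(-1.25) = 6.5625, f(-0.25) = 4.0625, f(0.25) = 6.5625.
Sum = Σ Δx_i · f(x_i).
Sum = 43.203125.

43.203125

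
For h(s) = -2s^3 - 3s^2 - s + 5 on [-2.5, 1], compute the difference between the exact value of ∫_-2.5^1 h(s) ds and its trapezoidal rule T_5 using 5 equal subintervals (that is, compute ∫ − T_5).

-0.42875

Exact integral: ∫_-2.5^1 h(s) ds = 22.53125.
T_5 = 22.96.
Error = 22.53125 − 22.96 = -0.42875.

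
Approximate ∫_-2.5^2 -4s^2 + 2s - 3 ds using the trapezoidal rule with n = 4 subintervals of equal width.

Δs = (2 − (-2.5))/4 = 1.125.
f(-2.5) = -33, f(-1.375) = -13.3125, f(-0.25) = -3.75, f(0.875) = -4.3125, f(2) = -15.
T_4 = (Δs/2)·[f(s_0) + 2f(s_1) + 2f(s_2) + 2f(s_3) + f(s_4)].
Sum = -51.046875.

-51.046875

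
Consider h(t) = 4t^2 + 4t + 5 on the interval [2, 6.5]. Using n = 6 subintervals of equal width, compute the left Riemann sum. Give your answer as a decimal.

Δt = (6.5 − 2)/6 = 0.75.
Left endpoints: 2, 2.75, 3.5, 4.25, 5, 5.75.
h(2) = 29, h(2.75) = 46.25, h(3.5) = 68, h(4.25) = 94.25, h(5) = 125, h(5.75) = 160.25.
Sum = Δt · [h(2) + h(2.75) + h(3.5) + ...].
Sum = 392.0625.

392.0625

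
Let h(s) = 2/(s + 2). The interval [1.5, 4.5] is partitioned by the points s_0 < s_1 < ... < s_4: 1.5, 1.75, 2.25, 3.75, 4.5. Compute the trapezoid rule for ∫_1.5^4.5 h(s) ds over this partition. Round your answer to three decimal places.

1.249

Subinterval widths: 0.25, 0.5, 1.5, 0.75.
h(1.5) = 4/7, h(1.75) = 8/15, h(2.25) = 8/17, h(3.75) = 8/23, h(4.5) = 4/13.
On each subinterval the trapezoid contributes (Δs_i/2)·[h(s_{i-1}) + h(s_i)].
Sum ≈ 1.249.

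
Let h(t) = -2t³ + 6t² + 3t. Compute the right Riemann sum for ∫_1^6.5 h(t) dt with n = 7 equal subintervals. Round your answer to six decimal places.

-403.520408

Δt = (6.5 − 1)/7 = 11/14.
Right endpoints: 25/14, 18/7, 47/14, 29/7, 69/14, 40/7, 6.5.
h(25/14) = 17975/1372, h(18/7) = 4590/343, h(47/14) = 2773/1372, h(29/7) = -9193/343, h(69/14) = -108261/1372, h(40/7) = -54920/343, h(6.5) = -276.25.
Sum = Δt · [h(25/14) + h(18/7) + h(47/14) + ...].
Sum ≈ -403.520408.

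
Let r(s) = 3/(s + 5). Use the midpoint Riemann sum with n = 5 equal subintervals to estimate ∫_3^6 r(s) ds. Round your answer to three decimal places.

0.955

Δs = (6 − 3)/5 = 0.6.
Midpoints: 3.3, 3.9, 4.5, 5.1, 5.7.
r(3.3) = 30/83, r(3.9) = 30/89, r(4.5) = 6/19, r(5.1) = 30/101, r(5.7) = 30/107.
Sum = Δs · [r(3.3) + r(3.9) + r(4.5) + r(5.1) + r(5.7)].
Sum ≈ 0.955.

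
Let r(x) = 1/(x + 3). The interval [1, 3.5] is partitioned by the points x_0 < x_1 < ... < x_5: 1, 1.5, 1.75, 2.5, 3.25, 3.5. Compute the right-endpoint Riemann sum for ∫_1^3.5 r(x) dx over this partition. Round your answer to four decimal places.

Subinterval widths: 0.5, 0.25, 0.75, 0.75, 0.25.
Right endpoints: 1.5, 1.75, 2.5, 3.25, 3.5.
r(1.5) = 2/9, r(1.75) = 4/19, r(2.5) = 2/11, r(3.25) = 0.16, r(3.5) = 2/13.
Sum = Σ Δx_i · r(x_i).
Sum ≈ 0.4586.

0.4586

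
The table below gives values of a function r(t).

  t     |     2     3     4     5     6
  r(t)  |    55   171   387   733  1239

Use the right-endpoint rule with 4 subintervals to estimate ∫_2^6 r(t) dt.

2530

Δt = 1.
Sum = 1·[171 + 387 + 733 + 1239] = 2530.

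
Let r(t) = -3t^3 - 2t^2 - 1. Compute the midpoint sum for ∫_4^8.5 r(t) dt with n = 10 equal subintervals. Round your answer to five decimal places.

-4089.87352

Δt = (8.5 − 4)/10 = 0.45.
Midpoints: 4.225, 4.675, 5.125, 5.575, 6.025, 6.475, 6.925, 7.375, 7.825, 8.275.
r(4.225) = -16829307/64000, r(4.675) = -22479129/64000, r(5.125) = -234171/512, r(5.575) = -37311021/64000, r(6.025) = -46703043/64000, r(6.475) = -57552417/64000, r(6.925) = -69964119/64000, r(7.375) = -672345/512, r(7.825) = -99894411/64000, r(8.275) = -117622953/64000.
Sum = Δt · [r(4.225) + r(4.675) + r(5.125) + ...].
Sum ≈ -4089.87352.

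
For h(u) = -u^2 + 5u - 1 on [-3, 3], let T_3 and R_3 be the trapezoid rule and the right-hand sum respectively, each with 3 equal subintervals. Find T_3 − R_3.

T_3 = -28.
R_3 = 2.
T_3 − R_3 = -30.

-30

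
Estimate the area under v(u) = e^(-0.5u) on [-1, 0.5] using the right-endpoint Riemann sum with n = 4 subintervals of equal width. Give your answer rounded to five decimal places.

Δu = (0.5 − (-1))/4 = 0.375.
Right endpoints: -0.625, -0.25, 0.125, 0.5.
v(-0.625) ≈ 1.36684, v(-0.25) ≈ 1.13315, v(0.125) ≈ 0.93941, v(0.5) ≈ 0.77880.
Sum = Δu · [v(-0.625) + v(-0.25) + v(0.125) + v(0.5)].
Sum ≈ 1.58183.

1.58183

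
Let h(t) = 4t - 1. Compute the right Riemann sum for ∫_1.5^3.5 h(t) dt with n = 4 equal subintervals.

Δt = (3.5 − 1.5)/4 = 0.5.
Right endpoints: 2, 2.5, 3, 3.5.
h(2) = 7, h(2.5) = 9, h(3) = 11, h(3.5) = 13.
Sum = Δt · [h(2) + h(2.5) + h(3) + h(3.5)].
Sum = 20.

20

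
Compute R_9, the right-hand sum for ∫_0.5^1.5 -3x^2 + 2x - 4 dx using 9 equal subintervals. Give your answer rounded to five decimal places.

Δx = (1.5 − 0.5)/9 = 1/9.
Right endpoints: 11/18, 13/18, 5/6, 17/18, 19/18, 7/6, 23/18, 25/18, 1.5.
f(11/18) = -421/108, f(13/18) = -445/108, f(5/6) = -53/12, f(17/18) = -517/108, f(19/18) = -565/108, f(7/6) = -5.75, f(23/18) = -685/108, f(25/18) = -757/108, f(1.5) = -7.75.
Sum = Δx · [f(11/18) + f(13/18) + f(5/6) + ...].
Sum ≈ -5.47840.

-5.47840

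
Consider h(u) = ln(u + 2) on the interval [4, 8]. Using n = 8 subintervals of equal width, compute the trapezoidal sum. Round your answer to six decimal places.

Δu = (8 − 4)/8 = 0.5.
h(4) ≈ 1.791759, h(4.5) ≈ 1.871802, h(5) ≈ 1.945910, h(5.5) ≈ 2.014903, h(6) ≈ 2.079442, h(6.5) ≈ 2.140066, h(7) ≈ 2.197225, h(7.5) ≈ 2.251292, h(8) ≈ 2.302585.
T_8 = (Δu/2)·[h(u_0) + 2h(u_1) + ... + 2h(u_{7}) + h(u_8)].
Sum ≈ 8.273906.

8.273906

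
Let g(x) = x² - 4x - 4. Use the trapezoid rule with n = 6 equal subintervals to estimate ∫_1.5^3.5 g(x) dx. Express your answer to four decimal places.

-14.7963

Δx = (3.5 − 1.5)/6 = 1/3.
g(1.5) = -7.75, g(11/6) = -287/36, g(13/6) = -287/36, g(2.5) = -7.75, g(17/6) = -263/36, g(19/6) = -239/36, g(3.5) = -5.75.
T_6 = (Δx/2)·[g(x_0) + 2g(x_1) + ... + 2g(x_{5}) + g(x_6)].
Sum ≈ -14.7963.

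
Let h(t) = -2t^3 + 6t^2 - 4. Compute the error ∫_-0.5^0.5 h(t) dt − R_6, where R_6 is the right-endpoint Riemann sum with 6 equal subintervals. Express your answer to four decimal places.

Exact integral: ∫_-0.5^0.5 h(t) dt = -3.5.
R_6 ≈ -3.513889.
Error ≈ -3.5 − (-3.513889) ≈ 0.0139.

0.0139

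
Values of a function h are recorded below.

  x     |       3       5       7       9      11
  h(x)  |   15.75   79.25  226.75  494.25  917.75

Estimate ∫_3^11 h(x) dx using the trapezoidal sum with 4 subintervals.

2534

Δx = 2.
T_4 = (2/2)·[15.75 + 2·79.25 + 2·226.75 + 2·494.25 + 917.75] = 2534.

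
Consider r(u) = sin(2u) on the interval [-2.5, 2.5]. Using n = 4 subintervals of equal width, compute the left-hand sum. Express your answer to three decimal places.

1.199

Δu = (2.5 − (-2.5))/4 = 1.25.
Left endpoints: -2.5, -1.25, 0, 1.25.
r(-2.5) ≈ 0.959, r(-1.25) ≈ -0.598, r(0) ≈ 0.000, r(1.25) ≈ 0.598.
Sum = Δu · [r(-2.5) + r(-1.25) + r(0) + r(1.25)].
Sum ≈ 1.199.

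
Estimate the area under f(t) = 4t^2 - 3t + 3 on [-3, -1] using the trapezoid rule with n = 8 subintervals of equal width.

52.75

Δt = (-1 − (-3))/8 = 0.25.
f(-3) = 48, f(-2.75) = 41.5, f(-2.5) = 35.5, f(-2.25) = 30, f(-2) = 25, f(-1.75) = 20.5, f(-1.5) = 16.5, f(-1.25) = 13, f(-1) = 10.
T_8 = (Δt/2)·[f(t_0) + 2f(t_1) + ... + 2f(t_{7}) + f(t_8)].
Sum = 52.75.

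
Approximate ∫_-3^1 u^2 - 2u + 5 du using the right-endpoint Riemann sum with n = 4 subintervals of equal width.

Δu = (1 − (-3))/4 = 1.
Right endpoints: -2, -1, 0, 1.
f(-2) = 13, f(-1) = 8, f(0) = 5, f(1) = 4.
Sum = Δu · [f(-2) + f(-1) + f(0) + f(1)].
Sum = 30.

30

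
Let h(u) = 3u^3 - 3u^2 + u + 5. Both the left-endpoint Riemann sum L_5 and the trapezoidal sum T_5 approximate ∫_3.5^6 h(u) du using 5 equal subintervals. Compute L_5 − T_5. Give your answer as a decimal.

L_5 = 602.1875.
T_5 = 714.84375.
L_5 − T_5 = -112.65625.

-112.65625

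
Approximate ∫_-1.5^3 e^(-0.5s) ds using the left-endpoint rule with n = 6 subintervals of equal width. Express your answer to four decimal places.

Δs = (3 − (-1.5))/6 = 0.75.
Left endpoints: -1.5, -0.75, 0, 0.75, 1.5, 2.25.
f(-1.5) ≈ 2.1170, f(-0.75) ≈ 1.4550, f(0) ≈ 1.0000, f(0.75) ≈ 0.6873, f(1.5) ≈ 0.4724, f(2.25) ≈ 0.3247.
Sum = Δs · [f(-1.5) + f(-0.75) + f(0) + ...].
Sum ≈ 4.5422.

4.5422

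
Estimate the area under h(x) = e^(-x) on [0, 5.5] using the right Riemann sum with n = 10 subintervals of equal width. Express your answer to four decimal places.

0.7470

Δx = (5.5 − 0)/10 = 0.55.
Right endpoints: 0.55, 1.1, 1.65, 2.2, 2.75, 3.3, 3.85, 4.4, 4.95, 5.5.
h(0.55) ≈ 0.5769, h(1.1) ≈ 0.3329, h(1.65) ≈ 0.1920, h(2.2) ≈ 0.1108, h(2.75) ≈ 0.0639, h(3.3) ≈ 0.0369, h(3.85) ≈ 0.0213, h(4.4) ≈ 0.0123, h(4.95) ≈ 0.0071, h(5.5) ≈ 0.0041.
Sum = Δx · [h(0.55) + h(1.1) + h(1.65) + ...].
Sum ≈ 0.7470.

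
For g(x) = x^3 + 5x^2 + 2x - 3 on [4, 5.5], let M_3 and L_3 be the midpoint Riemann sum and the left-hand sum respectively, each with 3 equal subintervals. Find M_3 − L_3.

42.3515625

M_3 = 344.5390625.
L_3 = 302.1875.
M_3 − L_3 = 42.3515625.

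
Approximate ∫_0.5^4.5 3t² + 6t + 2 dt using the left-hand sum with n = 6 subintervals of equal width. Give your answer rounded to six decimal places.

131.888889

Δt = (4.5 − 0.5)/6 = 2/3.
Left endpoints: 0.5, 7/6, 11/6, 2.5, 19/6, 23/6.
f(0.5) = 5.75, f(7/6) = 157/12, f(11/6) = 277/12, f(2.5) = 35.75, f(19/6) = 613/12, f(23/6) = 829/12.
Sum = Δt · [f(0.5) + f(7/6) + f(11/6) + ...].
Sum ≈ 131.888889.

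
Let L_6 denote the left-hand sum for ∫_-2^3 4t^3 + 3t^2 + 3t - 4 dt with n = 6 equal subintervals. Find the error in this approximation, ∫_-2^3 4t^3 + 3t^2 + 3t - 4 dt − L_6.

65.625

Exact integral: ∫_-2^3 f(t) dt = 87.5.
L_6 = 21.875.
Error = 87.5 − 21.875 = 65.625.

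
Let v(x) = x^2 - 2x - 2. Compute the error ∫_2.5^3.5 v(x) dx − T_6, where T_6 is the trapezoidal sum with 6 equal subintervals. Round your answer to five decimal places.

-0.00463

Exact integral: ∫_2.5^3.5 v(x) dx ≈ 1.0833333.
T_6 ≈ 1.0879630.
Error ≈ 1.0833333 − 1.0879630 ≈ -0.00463.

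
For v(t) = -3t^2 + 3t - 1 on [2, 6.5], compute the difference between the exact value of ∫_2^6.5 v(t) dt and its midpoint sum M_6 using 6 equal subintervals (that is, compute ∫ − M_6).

-0.6328125

Exact integral: ∫_2^6.5 v(t) dt = -213.75.
M_6 = -213.1171875.
Error = -213.75 − (-213.1171875) = -0.6328125.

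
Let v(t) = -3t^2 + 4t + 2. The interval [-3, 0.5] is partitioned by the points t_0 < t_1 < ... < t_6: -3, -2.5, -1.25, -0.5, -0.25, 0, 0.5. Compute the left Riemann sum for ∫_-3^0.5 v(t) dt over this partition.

Subinterval widths: 0.5, 1.25, 0.75, 0.25, 0.25, 0.5.
Left endpoints: -3, -2.5, -1.25, -0.5, -0.25, 0.
v(-3) = -37, v(-2.5) = -26.75, v(-1.25) = -7.6875, v(-0.5) = -0.75, v(-0.25) = 0.8125, v(0) = 2.
Sum = Σ Δt_i · v(t_i).
Sum = -56.6875.

-56.6875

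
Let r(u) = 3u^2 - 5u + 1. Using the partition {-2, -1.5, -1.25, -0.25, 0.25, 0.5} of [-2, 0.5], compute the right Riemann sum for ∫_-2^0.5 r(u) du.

12.828125

Subinterval widths: 0.5, 0.25, 1, 0.5, 0.25.
Right endpoints: -1.5, -1.25, -0.25, 0.25, 0.5.
r(-1.5) = 15.25, r(-1.25) = 11.9375, r(-0.25) = 2.4375, r(0.25) = -0.0625, r(0.5) = -0.75.
Sum = Σ Δu_i · r(u_i).
Sum = 12.828125.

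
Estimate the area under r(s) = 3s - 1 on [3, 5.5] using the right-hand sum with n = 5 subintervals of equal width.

Δs = (5.5 − 3)/5 = 0.5.
Right endpoints: 3.5, 4, 4.5, 5, 5.5.
r(3.5) = 9.5, r(4) = 11, r(4.5) = 12.5, r(5) = 14, r(5.5) = 15.5.
Sum = Δs · [r(3.5) + r(4) + r(4.5) + r(5) + r(5.5)].
Sum = 31.25.

31.25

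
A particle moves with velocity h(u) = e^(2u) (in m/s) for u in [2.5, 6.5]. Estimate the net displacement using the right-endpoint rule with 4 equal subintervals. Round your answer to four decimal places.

511487.2508

Δu = (6.5 − 2.5)/4 = 1.
Right endpoints: 3.5, 4.5, 5.5, 6.5.
h(3.5) ≈ 1096.6332, h(4.5) ≈ 8103.0839, h(5.5) ≈ 59874.1417, h(6.5) ≈ 442413.3920.
Sum = Δu · [h(3.5) + h(4.5) + h(5.5) + h(6.5)].
Sum ≈ 511487.2508.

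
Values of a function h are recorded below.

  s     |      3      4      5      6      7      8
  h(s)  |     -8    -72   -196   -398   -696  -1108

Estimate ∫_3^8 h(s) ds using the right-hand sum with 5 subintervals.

Δs = 1.
Sum = 1·[(-72) + (-196) + (-398) + (-696) + (-1108)] = -2470.

-2470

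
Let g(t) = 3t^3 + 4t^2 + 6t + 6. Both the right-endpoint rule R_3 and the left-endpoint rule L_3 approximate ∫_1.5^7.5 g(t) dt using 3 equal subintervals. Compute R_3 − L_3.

3015

R_3 = 4810.75.
L_3 = 1795.75.
R_3 − L_3 = 3015.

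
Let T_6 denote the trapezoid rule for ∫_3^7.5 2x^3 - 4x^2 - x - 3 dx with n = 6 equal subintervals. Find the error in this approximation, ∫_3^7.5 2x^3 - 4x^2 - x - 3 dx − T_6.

-11.6015625

Exact integral: ∫_3^7.5 f(x) dx = 977.90625.
T_6 = 989.5078125.
Error = 977.90625 − 989.5078125 = -11.6015625.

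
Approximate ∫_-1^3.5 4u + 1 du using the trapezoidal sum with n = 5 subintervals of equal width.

Δu = (3.5 − (-1))/5 = 0.9.
f(-1) = -3, f(-0.1) = 0.6, f(0.8) = 4.2, f(1.7) = 7.8, f(2.6) = 11.4, f(3.5) = 15.
T_5 = (Δu/2)·[f(u_0) + 2f(u_1) + ... + 2f(u_{4}) + f(u_5)].
Sum = 27.

27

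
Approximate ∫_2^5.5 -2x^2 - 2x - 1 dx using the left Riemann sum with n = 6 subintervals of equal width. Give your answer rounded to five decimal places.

Δx = (5.5 − 2)/6 = 7/12.
Left endpoints: 2, 31/12, 19/6, 3.75, 13/3, 59/12.
f(2) = -13, f(31/12) = -1405/72, f(19/6) = -493/18, f(3.75) = -36.625, f(13/3) = -425/9, f(59/12) = -4261/72.
Sum = Δx · [f(2) + f(31/12) + f(19/6) + ...].
Sum ≈ -118.37616.

-118.37616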